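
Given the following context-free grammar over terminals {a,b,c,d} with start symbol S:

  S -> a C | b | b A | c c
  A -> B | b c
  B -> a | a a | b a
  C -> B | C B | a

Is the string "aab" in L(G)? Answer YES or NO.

Convert to CNF:
  S -> T0 C | T1 A | T2 T2 | b
  A -> T0 T0 | T1 T0 | T1 T2 | a
  B -> T0 T0 | T1 T0 | a
  C -> C B | T0 T0 | T1 T0 | a
  T0 -> a
  T1 -> b
  T2 -> c

CYK fill:
  cell(0,0) a: {A,B,C,T0}  orig:{A,B,C}
  cell(1,1) a: {A,B,C,T0}  orig:{A,B,C}
  cell(2,2) b: {S,T1}  orig:{S}
  cell(0,1) aa: {A,B,C,S}
  cell(1,2) ab: ∅
  cell(0,2) aab: ∅

S ∉ T[0,2] ⇒ NO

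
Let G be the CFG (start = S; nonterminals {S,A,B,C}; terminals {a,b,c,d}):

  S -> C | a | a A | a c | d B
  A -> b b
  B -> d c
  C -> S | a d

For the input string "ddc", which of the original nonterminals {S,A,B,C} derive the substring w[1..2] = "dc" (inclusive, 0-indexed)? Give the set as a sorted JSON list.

Convert to CNF:
  S -> T1 B | T3 A | T3 T1 | T3 T2 | a
  A -> T0 T0
  B -> T1 T2
  C -> T1 B | T3 A | T3 T1 | T3 T2 | a
  T0 -> b
  T1 -> d
  T2 -> c
  T3 -> a

CYK table (by increasing span) (cells [i..j] with 1 ≤ i ≤ j ≤ 2 only):
  T[1,1] 'd' = {T1}  orig:{}
  T[2,2] 'c' = {T2}  orig:{}
  T[1,2] 'dc' = {B}

Original NTs in T[1,2] deriving "dc": ["B"]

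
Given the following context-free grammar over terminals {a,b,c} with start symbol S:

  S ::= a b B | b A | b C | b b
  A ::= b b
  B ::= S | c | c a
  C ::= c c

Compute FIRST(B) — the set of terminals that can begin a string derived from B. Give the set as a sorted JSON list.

FIRST sets, iterate to fixpoint:
[1]
  A via A→b b: +{b}
  B via B→c: +{c}
  C via C→c c: +{c}
  S via S→a b B: +{a}
  S via S→b A: +{b}
  FIRST[S]={a,b}  FIRST[A]={b}  FIRST[B]={c}  FIRST[C]={c}
[2]
  B via B→S: +{a,b}
  FIRST[S]={a,b}  FIRST[A]={b}  FIRST[B]={a,b,c}  FIRST[C]={c}
[3] — fixpoint
  FIRST[S]={a,b}  FIRST[A]={b}  FIRST[B]={a,b,c}  FIRST[C]={c}

FIRST(B) = ["a", "b", "c"]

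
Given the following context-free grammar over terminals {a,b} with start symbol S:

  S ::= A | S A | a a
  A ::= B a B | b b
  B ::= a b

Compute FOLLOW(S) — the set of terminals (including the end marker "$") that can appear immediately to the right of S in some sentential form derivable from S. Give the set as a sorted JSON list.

FIRST iteration:
round 1:
  A via A→b b: +{b}
  B via B→a b: +{a}
  S via S→A: +{b}
  S via S→a a: +{a}
  S: {a,b}  A: {b}  B: {a}
round 2:
  A via A→B a B: +{a}
  S: {a,b}  A: {a,b}  B: {a}
round 3: (no change)
  S: {a,b}  A: {a,b}  B: {a}

FOLLOW iteration:
seed FOLLOW(S) with $
round 1:
  A→B a B: FOLLOW(B) ⊇ FIRST(a) = {a}; new: +{a}
  S→A: FOLLOW(A) ⊇ FOLLOW(S) ⊇ {$}; new: +{$}
  S→S A: FOLLOW(S) ⊇ FIRST(A) = {a,b}; new: +{a,b}
  S→S A: FOLLOW(A) ⊇ FOLLOW(S) ⊇ {$,a,b}; new: +{a,b}
  FOLLOW(S)={$,a,b}  FOLLOW(A)={$,a,b}  FOLLOW(B)={a}
round 2:
  A→B a B: FOLLOW(B) ⊇ FOLLOW(A) ⊇ {$,a,b}; new: +{$,b}
  FOLLOW(S)={$,a,b}  FOLLOW(A)={$,a,b}  FOLLOW(B)={$,a,b}
round 3: done
  FOLLOW(S)={$,a,b}  FOLLOW(A)={$,a,b}  FOLLOW(B)={$,a,b}

FOLLOW(S) = ["$", "a", "b"]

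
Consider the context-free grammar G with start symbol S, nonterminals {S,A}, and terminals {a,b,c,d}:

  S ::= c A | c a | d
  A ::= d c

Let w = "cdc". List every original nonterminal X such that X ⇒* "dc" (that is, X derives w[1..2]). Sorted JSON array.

Convert to CNF:
  S -> T1 A | T1 T2 | d
  A -> T0 T1
  T0 -> d
  T1 -> c
  T2 -> a

CYK fill — only the sub-triangle for w[1..2]:
  [1..1]={S,T0}  "d"  orig:{S}
  [2..2]={T1}  "c"  orig:{}
  [1..2]={A}  "dc"

Original NTs in T[1,2] deriving "dc": ["A"]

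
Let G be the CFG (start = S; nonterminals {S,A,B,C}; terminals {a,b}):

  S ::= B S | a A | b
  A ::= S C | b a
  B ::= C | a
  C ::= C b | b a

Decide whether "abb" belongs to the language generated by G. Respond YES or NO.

Convert to CNF:
  S -> B S | T1 A | b
  A -> S C | T0 T1
  B -> C T0 | T0 T1 | a
  C -> C T0 | T0 T1
  T0 -> b
  T1 -> a

CYK table (by increasing span):
  cell(0,0) a: {B,T1}  orig:{B}
  cell(1,1) b: {S,T0}  orig:{S}
  cell(2,2) b: {S,T0}  orig:{S}
  cell(0,1) ab: {S}
  cell(1,2) bb: ∅
  cell(0,2) abb: ∅

S ∉ T[0,2] ⇒ NO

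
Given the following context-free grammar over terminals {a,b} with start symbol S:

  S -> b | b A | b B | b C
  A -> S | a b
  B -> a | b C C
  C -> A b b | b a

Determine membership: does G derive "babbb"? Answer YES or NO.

Convert to CNF:
  S -> T1 A | T1 B | T1 C | b
  A -> T0 T1 | T1 A | T1 B | T1 C | b
  B -> T1 X2 | a
  C -> A X3 | T1 T0
  T0 -> a
  T1 -> b
  X2 -> C C
  X3 -> T1 T1

CYK fill:
  cell(0,0) b: {A,S,T1}  orig:{A,S}
  cell(1,1) a: {B,T0}  orig:{B}
  cell(2,2) b: {A,S,T1}  orig:{A,S}
  cell(3,3) b: {A,S,T1}  orig:{A,S}
  cell(4,4) b: {A,S,T1}  orig:{A,S}
  cell(0,1) ba: {A,C,S}
  cell(1,2) ab: {A}
  cell(2,3) bb: {A,S,X3}  orig:{A,S}
  cell(3,4) bb: {A,S,X3}  orig:{A,S}
  cell(0,2) bab: {A,S}
  cell(1,3) abb: ∅
  cell(2,4) bbb: {A,C,S}
  cell(0,3) babb: {C}
  cell(1,4) abbb: {C}
  cell(0,4) babbb: {A,C,S,X2}  orig:{A,C,S}

S ∈ T[0,4] ⇒ YES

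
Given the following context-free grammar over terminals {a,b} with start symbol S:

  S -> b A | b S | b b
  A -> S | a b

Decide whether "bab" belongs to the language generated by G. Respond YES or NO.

CNF form of G:
  S -> T1 A | T1 S | T1 T1
  A -> T0 T1 | T1 A | T1 S | T1 T1
  T0 -> a
  T1 -> b

CYK table (by increasing span):
  cell(0,0) b: {T1}  orig:{}
  cell(1,1) a: {T0}  orig:{}
  cell(2,2) b: {T1}  orig:{}
  cell(0,1) ba: ∅
  cell(1,2) ab: {A}
  cell(0,2) bab: {A,S}

S ∈ T[0,2] ⇒ YES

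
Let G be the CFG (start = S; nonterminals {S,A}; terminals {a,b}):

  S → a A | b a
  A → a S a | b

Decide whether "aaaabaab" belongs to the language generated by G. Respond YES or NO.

Convert to CNF:
  S -> T0 A | T1 T0
  A -> T0 X2 | b
  T0 -> a
  T1 -> b
  X2 -> S T0

Fill CYK table bottom-up:
  cell(0,0) a: {T0}  orig:{}
  cell(1,1) a: {T0}  orig:{}
  cell(2,2) a: {T0}  orig:{}
  cell(3,3) a: {T0}  orig:{}
  cell(4,4) b: {A,T1}  orig:{A}
  cell(5,5) a: {T0}  orig:{}
  cell(6,6) a: {T0}  orig:{}
  cell(7,7) b: {A,T1}  orig:{A}
  cell(0,1) aa: ∅
  cell(1,2) aa: ∅
  cell(2,3) aa: ∅
  cell(3,4) ab: {S}
  cell(4,5) ba: {S}
  cell(5,6) aa: ∅
  cell(6,7) ab: {S}
  cell(0,2) aaa: ∅
  cell(1,3) aaa: ∅
  cell(2,4) aab: ∅
  cell(3,5) aba: {X2}  orig:{}
  cell(4,6) baa: {X2}  orig:{}
  cell(5,7) aab: ∅
  cell(0,3) aaaa: ∅
  cell(1,4) aaab: ∅
  cell(2,5) aaba: {A}
  cell(3,6) abaa: {A}
  cell(4,7) baab: ∅
  cell(0,4) aaaab: ∅
  cell(1,5) aaaba: {S}
  cell(2,6) aabaa: {S}
  cell(3,7) abaab: ∅
  cell(0,5) aaaaba: ∅
  cell(1,6) aaabaa: {X2}  orig:{}
  cell(2,7) aabaab: ∅
  cell(0,6) aaaabaa: {A}
  cell(1,7) aaabaab: ∅
  cell(0,7) aaaabaab: ∅

S ∉ T[0,7] ⇒ NO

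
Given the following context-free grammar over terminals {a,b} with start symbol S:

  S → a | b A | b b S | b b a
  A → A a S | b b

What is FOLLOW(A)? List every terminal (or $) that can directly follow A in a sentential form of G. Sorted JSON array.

FIRST iteration:
pass 1:
  A via A→b b: +{b}
  S via S→a: +{a}
  S via S→b A: +{b}
  S: {a,b}  A: {b}
pass 2: done
  S: {a,b}  A: {b}

FOLLOW sets:
FOLLOW(S) := {$}
round 1:
  A→A a S: FOLLOW(A) ⊇ FIRST(a) = {a}; new: +{a}
  A→A a S: FOLLOW(S) ⊇ FOLLOW(A) ⊇ {a}; new: +{a}
  S→b A: FOLLOW(A) ⊇ FOLLOW(S) ⊇ {$,a}; new: +{$}
  FOLLOW(S)={$,a}  FOLLOW(A)={$,a}
round 2: (no change)
  FOLLOW(S)={$,a}  FOLLOW(A)={$,a}

FOLLOW(A) = ["$", "a"]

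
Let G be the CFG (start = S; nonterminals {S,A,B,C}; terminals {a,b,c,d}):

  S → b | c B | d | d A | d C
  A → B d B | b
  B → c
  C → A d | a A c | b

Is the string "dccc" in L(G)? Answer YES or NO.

CNF form of G:
  S -> T0 A | T0 C | T2 B | b | d
  A -> B X3 | b
  B -> c
  C -> A T0 | T1 X4 | b
  T0 -> d
  T1 -> a
  T2 -> c
  X3 -> T0 B
  X4 -> A T2

Fill CYK table bottom-up:
  T[0,0] 'd' = {S,T0}  orig:{S}
  T[1,1] 'c' = {B,T2}  orig:{B}
  T[2,2] 'c' = {B,T2}  orig:{B}
  T[3,3] 'c' = {B,T2}  orig:{B}
  T[0,1] 'dc' = {X3}  orig:{}
  T[1,2] 'cc' = {S}
  T[2,3] 'cc' = {S}
  T[0,2] 'dcc' = ∅
  T[1,3] 'ccc' = ∅
  T[0,3] 'dccc' = ∅

S ∉ T[0,3] ⇒ NO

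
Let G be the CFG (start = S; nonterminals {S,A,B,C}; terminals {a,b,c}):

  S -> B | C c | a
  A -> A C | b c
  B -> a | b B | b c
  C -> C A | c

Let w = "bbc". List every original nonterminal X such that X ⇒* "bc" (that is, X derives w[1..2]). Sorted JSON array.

CNF form of G:
  S -> C T1 | T0 B | T0 T1 | a
  A -> A C | T0 T1
  B -> T0 B | T0 T1 | a
  C -> C A | c
  T0 -> b
  T1 -> c

CYK table (by increasing span) (cells [i..j] with 1 ≤ i ≤ j ≤ 2 only):
  T[1,1] 'b' = {T0}  orig:{}
  T[2,2] 'c' = {C,T1}  orig:{C}
  T[1,2] 'bc' = {A,B,S}

Original NTs in T[1,2] deriving "bc": ["A", "B", "S"]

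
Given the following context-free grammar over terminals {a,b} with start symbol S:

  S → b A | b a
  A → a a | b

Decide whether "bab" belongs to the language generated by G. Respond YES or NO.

CNF form of G:
  S -> T1 A | T1 T0
  A -> T0 T0 | b
  T0 -> a
  T1 -> b

Fill CYK table bottom-up:
  T[0,0] 'b' = {A,T1}  orig:{A}
  T[1,1] 'a' = {T0}  orig:{}
  T[2,2] 'b' = {A,T1}  orig:{A}
  T[0,1] 'ba' = {S}
  T[1,2] 'ab' = ∅
  T[0,2] 'bab' = ∅

S ∉ T[0,2] ⇒ NO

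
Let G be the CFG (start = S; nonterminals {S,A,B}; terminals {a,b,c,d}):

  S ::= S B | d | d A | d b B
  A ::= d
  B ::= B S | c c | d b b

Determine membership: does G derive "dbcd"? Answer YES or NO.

CNF form of G:
  S -> S B | T1 A | T1 X4 | d
  A -> d
  B -> B S | T0 T0 | T1 X3
  T0 -> c
  T1 -> d
  T2 -> b
  X3 -> T2 T2
  X4 -> T2 B

CYK fill:
  [0..0]={A,S,T1}  "d"  orig:{A,S}
  [1..1]={T2}  "b"  orig:{}
  [2..2]={T0}  "c"  orig:{}
  [3..3]={A,S,T1}  "d"  orig:{A,S}
  [0..1]=∅  "db"
  [1..2]=∅  "bc"
  [2..3]=∅  "cd"
  [0..2]=∅  "dbc"
  [1..3]=∅  "bcd"
  [0..3]=∅  "dbcd"

S ∉ T[0,3] ⇒ NO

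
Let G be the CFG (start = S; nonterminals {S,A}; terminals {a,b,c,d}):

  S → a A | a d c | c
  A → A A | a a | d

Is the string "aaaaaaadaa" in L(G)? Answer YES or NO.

Convert to CNF:
  S -> T0 A | T0 X3 | c
  A -> A A | T0 T0 | d
  T0 -> a
  T1 -> d
  T2 -> c
  X3 -> T1 T2

Fill CYK table bottom-up:
  T[0,0] 'a' = {T0}  orig:{}
  T[1,1] 'a' = {T0}  orig:{}
  T[2,2] 'a' = {T0}  orig:{}
  T[3,3] 'a' = {T0}  orig:{}
  T[4,4] 'a' = {T0}  orig:{}
  T[5,5] 'a' = {T0}  orig:{}
  T[6,6] 'a' = {T0}  orig:{}
  T[7,7] 'd' = {A,T1}  orig:{A}
  T[8,8] 'a' = {T0}  orig:{}
  T[9,9] 'a' = {T0}  orig:{}
  T[0,1] 'aa' = {A}
  T[1,2] 'aa' = {A}
  T[2,3] 'aa' = {A}
  T[3,4] 'aa' = {A}
  T[4,5] 'aa' = {A}
  T[5,6] 'aa' = {A}
  T[6,7] 'ad' = {S}
  T[7,8] 'da' = ∅
  T[8,9] 'aa' = {A}
  T[0,2] 'aaa' = {S}
  T[1,3] 'aaa' = {S}
  T[2,4] 'aaa' = {S}
  T[3,5] 'aaa' = {S}
  T[4,6] 'aaa' = {S}
  T[5,7] 'aad' = {A}
  T[6,8] 'ada' = ∅
  T[7,9] 'daa' = {A}
  T[0,3] 'aaaa' = {A}
  T[1,4] 'aaaa' = {A}
  T[2,5] 'aaaa' = {A}
  T[3,6] 'aaaa' = {A}
  T[4,7] 'aaad' = {S}
  T[5,8] 'aada' = ∅
  T[6,9] 'adaa' = {S}
  T[0,4] 'aaaaa' = {S}
  T[1,5] 'aaaaa' = {S}
  T[2,6] 'aaaaa' = {S}
  T[3,7] 'aaaad' = {A}
  T[4,8] 'aaada' = ∅
  T[5,9] 'aadaa' = {A}
  T[0,5] 'aaaaaa' = {A}
  T[1,6] 'aaaaaa' = {A}
  T[2,7] 'aaaaad' = {S}
  T[3,8] 'aaaada' = ∅
  T[4,9] 'aaadaa' = {S}
  T[0,6] 'aaaaaaa' = {S}
  T[1,7] 'aaaaaad' = {A}
  T[2,8] 'aaaaada' = ∅
  T[3,9] 'aaaadaa' = {A}
  T[0,7] 'aaaaaaad' = {S}
  T[1,8] 'aaaaaada' = ∅
  T[2,9] 'aaaaadaa' = {S}
  T[0,8] 'aaaaaaada' = ∅
  T[1,9] 'aaaaaadaa' = {A}
  T[0,9] 'aaaaaaadaa' = {S}

S ∈ T[0,9] ⇒ YES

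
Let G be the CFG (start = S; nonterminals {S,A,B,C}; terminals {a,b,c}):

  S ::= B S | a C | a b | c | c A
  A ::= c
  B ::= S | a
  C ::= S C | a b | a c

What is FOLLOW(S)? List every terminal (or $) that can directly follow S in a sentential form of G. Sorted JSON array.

FIRST sets, iterate to fixpoint:
[1]
  A via A→c: +{c}
  B via B→a: +{a}
  C via C→a b: +{a}
  S via S→B S: +{a}
  S via S→c: +{c}
  S: {a,c}  A: {c}  B: {a}  C: {a}
[2]
  B via B→S: +{c}
  C via C→S C: +{c}
  S: {a,c}  A: {c}  B: {a,c}  C: {a,c}
[3] (stable)
  S: {a,c}  A: {c}  B: {a,c}  C: {a,c}

Compute FOLLOW by fixpoint:
FOLLOW(S) := {$}
iter 1:
  C→S C: FOLLOW(S) ⊇ FIRST(C) = {a,c}; new: +{a,c}
  S→B S: FOLLOW(B) ⊇ FIRST(S) = {a,c}; new: +{a,c}
  S→a C: FOLLOW(C) ⊇ FOLLOW(S) ⊇ {$,a,c}; new: +{$,a,c}
  S→c A: FOLLOW(A) ⊇ FOLLOW(S) ⊇ {$,a,c}; new: +{$,a,c}
  S: {$,a,c}  A: {$,a,c}  B: {a,c}  C: {$,a,c}
iter 2: done
  S: {$,a,c}  A: {$,a,c}  B: {a,c}  C: {$,a,c}

FOLLOW(S) = ["$", "a", "c"]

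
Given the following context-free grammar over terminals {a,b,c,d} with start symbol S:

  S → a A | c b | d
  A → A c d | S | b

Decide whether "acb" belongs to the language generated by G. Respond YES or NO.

CNF form of G:
  S -> T0 T3 | T2 A | d
  A -> A X4 | T0 T3 | T2 A | b | d
  T0 -> c
  T1 -> d
  T2 -> a
  T3 -> b
  X4 -> T0 T1

Fill CYK table bottom-up:
  cell(0,0) a: {T2}  orig:{}
  cell(1,1) c: {T0}  orig:{}
  cell(2,2) b: {A,T3}  orig:{A}
  cell(0,1) ac: ∅
  cell(1,2) cb: {A,S}
  cell(0,2) acb: {A,S}

S ∈ T[0,2] ⇒ YES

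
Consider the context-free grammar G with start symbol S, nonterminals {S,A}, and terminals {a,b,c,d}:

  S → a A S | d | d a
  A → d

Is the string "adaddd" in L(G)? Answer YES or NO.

Convert to CNF:
  S -> T0 X2 | T1 T0 | d
  A -> d
  T0 -> a
  T1 -> d
  X2 -> A S

Fill CYK table bottom-up:
  [0..0]={T0}  "a"  orig:{}
  [1..1]={A,S,T1}  "d"  orig:{A,S}
  [2..2]={T0}  "a"  orig:{}
  [3..3]={A,S,T1}  "d"  orig:{A,S}
  [4..4]={A,S,T1}  "d"  orig:{A,S}
  [5..5]={A,S,T1}  "d"  orig:{A,S}
  [0..1]=∅  "ad"
  [1..2]={S}  "da"
  [2..3]=∅  "ad"
  [3..4]={X2}  "dd"  orig:{}
  [4..5]={X2}  "dd"  orig:{}
  [0..2]=∅  "ada"
  [1..3]=∅  "dad"
  [2..4]={S}  "add"
  [3..5]=∅  "ddd"
  [0..3]=∅  "adad"
  [1..4]={X2}  "dadd"  orig:{}
  [2..5]=∅  "addd"
  [0..4]={S}  "adadd"
  [1..5]=∅  "daddd"
  [0..5]=∅  "adaddd"

S ∉ T[0,5] ⇒ NO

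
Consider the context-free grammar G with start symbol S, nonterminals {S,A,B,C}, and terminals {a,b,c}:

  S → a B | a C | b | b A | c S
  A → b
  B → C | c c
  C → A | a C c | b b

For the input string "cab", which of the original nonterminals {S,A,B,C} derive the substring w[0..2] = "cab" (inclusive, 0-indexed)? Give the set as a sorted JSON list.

CNF form of G:
  S -> T0 B | T0 C | T1 S | T2 A | b
  A -> b
  B -> T0 X3 | T1 T1 | T2 T2 | b
  C -> T0 X4 | T2 T2 | b
  T0 -> a
  T1 -> c
  T2 -> b
  X3 -> C T1
  X4 -> C T1

CYK table (by increasing span) — only the sub-triangle for w[0..2]:
  T[0,0] 'c' = {T1}  orig:{}
  T[1,1] 'a' = {T0}  orig:{}
  T[2,2] 'b' = {A,B,C,S,T2}  orig:{A,B,C,S}
  T[0,1] 'ca' = ∅
  T[1,2] 'ab' = {S}
  T[0,2] 'cab' = {S}

Original NTs in T[0,2] deriving "cab": ["S"]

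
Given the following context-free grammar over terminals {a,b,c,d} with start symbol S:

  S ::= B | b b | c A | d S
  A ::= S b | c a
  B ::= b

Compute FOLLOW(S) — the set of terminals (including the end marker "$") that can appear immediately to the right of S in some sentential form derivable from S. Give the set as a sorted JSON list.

Compute FIRST by fixpoint:
pass 1:
  A via A→c a: +{c}
  B via B→b: +{b}
  S via S→B: +{b}
  S via S→c A: +{c}
  S via S→d S: +{d}
  FIRST(S)={b,c,d}  FIRST(A)={c}  FIRST(B)={b}
pass 2:
  A via A→S b: +{b,d}
  FIRST(S)={b,c,d}  FIRST(A)={b,c,d}  FIRST(B)={b}
pass 3: done
  FIRST(S)={b,c,d}  FIRST(A)={b,c,d}  FIRST(B)={b}

Compute FOLLOW by fixpoint:
initialize: $ ∈ FOLLOW(S)
pass 1:
  A→S b: FOLLOW(S) ⊇ FIRST(b) = {b}; new: +{b}
  S→B: FOLLOW(B) ⊇ FOLLOW(S) ⊇ {$,b}; new: +{$,b}
  S→c A: FOLLOW(A) ⊇ FOLLOW(S) ⊇ {$,b}; new: +{$,b}
  FOLLOW[S]={$,b}  FOLLOW[A]={$,b}  FOLLOW[B]={$,b}
pass 2: done
  FOLLOW[S]={$,b}  FOLLOW[A]={$,b}  FOLLOW[B]={$,b}

FOLLOW(S) = ["$", "b"]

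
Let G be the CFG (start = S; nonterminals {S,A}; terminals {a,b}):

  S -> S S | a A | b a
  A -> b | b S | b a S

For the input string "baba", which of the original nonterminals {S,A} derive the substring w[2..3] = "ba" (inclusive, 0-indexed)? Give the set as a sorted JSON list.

CNF form of G:
  S -> S S | T0 T1 | T1 A
  A -> T0 S | T0 X2 | b
  T0 -> b
  T1 -> a
  X2 -> T1 S

CYK fill, restricted to cells inside w[2..3]:
  T[2,2] 'b' = {A,T0}  orig:{A}
  T[3,3] 'a' = {T1}  orig:{}
  T[2,3] 'ba' = {S}

Original NTs in T[2,3] deriving "ba": ["S"]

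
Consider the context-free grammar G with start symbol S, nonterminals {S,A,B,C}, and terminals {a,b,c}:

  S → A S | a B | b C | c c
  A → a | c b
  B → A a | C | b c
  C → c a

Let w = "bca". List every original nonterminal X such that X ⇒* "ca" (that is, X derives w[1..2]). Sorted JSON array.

CNF form of G:
  S -> A S | T0 T0 | T1 C | T2 B
  A -> T0 T1 | a
  B -> A T2 | T0 T2 | T1 T0
  C -> T0 T2
  T0 -> c
  T1 -> b
  T2 -> a

CYK table (by increasing span) (cells [i..j] with 1 ≤ i ≤ j ≤ 2 only):
  T[1,1] 'c' = {T0}  orig:{}
  T[2,2] 'a' = {A,T2}  orig:{A}
  T[1,2] 'ca' = {B,C}

Original NTs in T[1,2] deriving "ca": ["B", "C"]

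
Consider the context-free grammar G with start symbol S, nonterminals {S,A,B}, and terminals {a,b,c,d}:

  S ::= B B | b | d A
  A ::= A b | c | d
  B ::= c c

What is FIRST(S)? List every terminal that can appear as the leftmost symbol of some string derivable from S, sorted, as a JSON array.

FIRST iteration:
pass 1:
  A via A→c: +{c}
  A via A→d: +{d}
  B via B→c c: +{c}
  S via S→B B: +{c}
  S via S→b: +{b}
  S via S→d A: +{d}
  FIRST[S]={b,c,d}  FIRST[A]={c,d}  FIRST[B]={c}
pass 2: (no change)
  FIRST[S]={b,c,d}  FIRST[A]={c,d}  FIRST[B]={c}

FIRST(S) = ["b", "c", "d"]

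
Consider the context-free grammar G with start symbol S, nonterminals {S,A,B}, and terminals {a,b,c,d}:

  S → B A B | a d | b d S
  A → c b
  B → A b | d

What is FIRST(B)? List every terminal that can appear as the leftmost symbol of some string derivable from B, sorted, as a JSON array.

FIRST sets, iterate to fixpoint:
iter 1:
  A via A→c b: +{c}
  B via B→A b: +{c}
  B via B→d: +{d}
  S via S→B A B: +{c,d}
  S via S→a d: +{a}
  S via S→b d S: +{b}
  S: {a,b,c,d}  A: {c}  B: {c,d}
iter 2: (stable)
  S: {a,b,c,d}  A: {c}  B: {c,d}

FIRST(B) = ["c", "d"]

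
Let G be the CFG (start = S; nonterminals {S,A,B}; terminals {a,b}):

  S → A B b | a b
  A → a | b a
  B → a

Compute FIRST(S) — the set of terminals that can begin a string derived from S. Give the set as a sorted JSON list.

FIRST sets, iterate to fixpoint:
[1]
  A via A→a: +{a}
  A via A→b a: +{b}
  B via B→a: +{a}
  S via S→A B b: +{a,b}
  FIRST(S)={a,b}  FIRST(A)={a,b}  FIRST(B)={a}
[2] — fixpoint
  FIRST(S)={a,b}  FIRST(A)={a,b}  FIRST(B)={a}

FIRST(S) = ["a", "b"]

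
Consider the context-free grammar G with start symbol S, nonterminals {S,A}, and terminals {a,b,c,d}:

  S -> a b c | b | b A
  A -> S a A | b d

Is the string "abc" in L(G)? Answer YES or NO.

CNF form of G:
  S -> T0 X5 | T1 A | b
  A -> S X4 | T1 T2
  T0 -> a
  T1 -> b
  T2 -> d
  T3 -> c
  X4 -> T0 A
  X5 -> T1 T3

CYK fill:
  [0..0]={T0}  "a"  orig:{}
  [1..1]={S,T1}  "b"  orig:{S}
  [2..2]={T3}  "c"  orig:{}
  [0..1]=∅  "ab"
  [1..2]={X5}  "bc"  orig:{}
  [0..2]={S}  "abc"

S ∈ T[0,2] ⇒ YES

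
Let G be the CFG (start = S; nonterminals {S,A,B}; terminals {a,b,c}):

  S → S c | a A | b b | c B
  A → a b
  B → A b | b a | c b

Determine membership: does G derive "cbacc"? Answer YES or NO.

Convert to CNF:
  S -> S T2 | T0 A | T1 T1 | T2 B
  A -> T0 T1
  B -> A T1 | T1 T0 | T2 T1
  T0 -> a
  T1 -> b
  T2 -> c

Fill CYK table bottom-up:
  cell(0,0) c: {T2}  orig:{}
  cell(1,1) b: {T1}  orig:{}
  cell(2,2) a: {T0}  orig:{}
  cell(3,3) c: {T2}  orig:{}
  cell(4,4) c: {T2}  orig:{}
  cell(0,1) cb: {B}
  cell(1,2) ba: {B}
  cell(2,3) ac: ∅
  cell(3,4) cc: ∅
  cell(0,2) cba: {S}
  cell(1,3) bac: ∅
  cell(2,4) acc: ∅
  cell(0,3) cbac: {S}
  cell(1,4) bacc: ∅
  cell(0,4) cbacc: {S}

S ∈ T[0,4] ⇒ YES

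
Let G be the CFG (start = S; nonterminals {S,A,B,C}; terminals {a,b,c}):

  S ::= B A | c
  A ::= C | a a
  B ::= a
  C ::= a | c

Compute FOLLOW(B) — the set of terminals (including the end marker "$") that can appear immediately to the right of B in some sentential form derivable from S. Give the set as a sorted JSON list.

Compute FIRST by fixpoint:
[1]
  A via A→a a: +{a}
  B via B→a: +{a}
  C via C→a: +{a}
  C via C→c: +{c}
  S via S→B A: +{a}
  S via S→c: +{c}
  FIRST(S)={a,c}  FIRST(A)={a}  FIRST(B)={a}  FIRST(C)={a,c}
[2]
  A via A→C: +{c}
  FIRST(S)={a,c}  FIRST(A)={a,c}  FIRST(B)={a}  FIRST(C)={a,c}
[3] (no change)
  FIRST(S)={a,c}  FIRST(A)={a,c}  FIRST(B)={a}  FIRST(C)={a,c}

FOLLOW sets:
initialize: $ ∈ FOLLOW(S)
[1]
  S→B A: FOLLOW(B) ⊇ FIRST(A) = {a,c}; new: +{a,c}
  S→B A: FOLLOW(A) ⊇ FOLLOW(S) ⊇ {$}; new: +{$}
  S: {$}  A: {$}  B: {a,c}  C: {}
[2]
  A→C: FOLLOW(C) ⊇ FOLLOW(A) ⊇ {$}; new: +{$}
  S: {$}  A: {$}  B: {a,c}  C: {$}
[3] done
  S: {$}  A: {$}  B: {a,c}  C: {$}

FOLLOW(B) = ["a", "c"]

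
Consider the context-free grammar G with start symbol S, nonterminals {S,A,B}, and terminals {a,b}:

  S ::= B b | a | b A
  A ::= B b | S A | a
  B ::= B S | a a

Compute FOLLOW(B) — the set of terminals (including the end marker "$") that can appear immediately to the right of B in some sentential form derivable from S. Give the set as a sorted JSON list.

FIRST sets, iterate to fixpoint:
round 1:
  A via A→a: +{a}
  B via B→a a: +{a}
  S via S→B b: +{a}
  S via S→b A: +{b}
  FIRST[S]={a,b}  FIRST[A]={a}  FIRST[B]={a}
round 2:
  A via A→S A: +{b}
  FIRST[S]={a,b}  FIRST[A]={a,b}  FIRST[B]={a}
round 3: (no change)
  FIRST[S]={a,b}  FIRST[A]={a,b}  FIRST[B]={a}

FOLLOW iteration:
seed FOLLOW(S) with $
iter 1:
  A→B b: FOLLOW(B) ⊇ FIRST(b) = {b}; new: +{b}
  A→S A: FOLLOW(S) ⊇ FIRST(A) = {a,b}; new: +{a,b}
  B→B S: FOLLOW(B) ⊇ FIRST(S) = {a,b}; new: +{a}
  S→b A: FOLLOW(A) ⊇ FOLLOW(S) ⊇ {$,a,b}; new: +{$,a,b}
  FOLLOW[S]={$,a,b}  FOLLOW[A]={$,a,b}  FOLLOW[B]={a,b}
iter 2: (stable)
  FOLLOW[S]={$,a,b}  FOLLOW[A]={$,a,b}  FOLLOW[B]={a,b}

FOLLOW(B) = ["a", "b"]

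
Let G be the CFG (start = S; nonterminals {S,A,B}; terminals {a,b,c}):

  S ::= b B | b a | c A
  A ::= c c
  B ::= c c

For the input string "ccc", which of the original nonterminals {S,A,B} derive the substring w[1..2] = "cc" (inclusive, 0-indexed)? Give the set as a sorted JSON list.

CNF form of G:
  S -> T0 A | T1 B | T1 T2
  A -> T0 T0
  B -> T0 T0
  T0 -> c
  T1 -> b
  T2 -> a

Fill CYK table bottom-up — only the sub-triangle for w[1..2]:
  T[1,1] 'c' = {T0}  orig:{}
  T[2,2] 'c' = {T0}  orig:{}
  T[1,2] 'cc' = {A,B}

Original NTs in T[1,2] deriving "cc": ["A", "B"]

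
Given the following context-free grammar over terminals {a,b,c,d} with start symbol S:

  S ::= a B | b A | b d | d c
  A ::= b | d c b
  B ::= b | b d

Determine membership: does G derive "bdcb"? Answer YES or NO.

CNF form of G:
  S -> T0 T1 | T2 A | T2 T0 | T3 B
  A -> T0 X4 | b
  B -> T2 T0 | b
  T0 -> d
  T1 -> c
  T2 -> b
  T3 -> a
  X4 -> T1 T2

Fill CYK table bottom-up:
  cell(0,0) b: {A,B,T2}  orig:{A,B}
  cell(1,1) d: {T0}  orig:{}
  cell(2,2) c: {T1}  orig:{}
  cell(3,3) b: {A,B,T2}  orig:{A,B}
  cell(0,1) bd: {B,S}
  cell(1,2) dc: {S}
  cell(2,3) cb: {X4}  orig:{}
  cell(0,2) bdc: ∅
  cell(1,3) dcb: {A}
  cell(0,3) bdcb: {S}

S ∈ T[0,3] ⇒ YES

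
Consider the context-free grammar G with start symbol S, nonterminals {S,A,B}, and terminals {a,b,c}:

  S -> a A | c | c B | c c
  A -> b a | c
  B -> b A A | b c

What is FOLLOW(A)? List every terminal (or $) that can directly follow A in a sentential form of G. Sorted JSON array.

FIRST sets, iterate to fixpoint:
[1]
  A via A→b a: +{b}
  A via A→c: +{c}
  B via B→b A A: +{b}
  S via S→a A: +{a}
  S via S→c: +{c}
  FIRST(S)={a,c}  FIRST(A)={b,c}  FIRST(B)={b}
[2] (stable)
  FIRST(S)={a,c}  FIRST(A)={b,c}  FIRST(B)={b}

FOLLOW iteration:
FOLLOW(S) := {$}
round 1:
  B→b A A: FOLLOW(A) ⊇ FIRST(A) = {b,c}; new: +{b,c}
  S→a A: FOLLOW(A) ⊇ FOLLOW(S) ⊇ {$}; new: +{$}
  S→c B: FOLLOW(B) ⊇ FOLLOW(S) ⊇ {$}; new: +{$}
  S: {$}  A: {$,b,c}  B: {$}
round 2: (no change)
  S: {$}  A: {$,b,c}  B: {$}

FOLLOW(A) = ["$", "b", "c"]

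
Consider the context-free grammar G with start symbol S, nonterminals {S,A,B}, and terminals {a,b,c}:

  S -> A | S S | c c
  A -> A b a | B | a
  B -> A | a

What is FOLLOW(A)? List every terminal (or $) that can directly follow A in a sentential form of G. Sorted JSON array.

FIRST iteration:
pass 1:
  A via A→a: +{a}
  B via B→A: +{a}
  S via S→A: +{a}
  S via S→c c: +{c}
  FIRST[S]={a,c}  FIRST[A]={a}  FIRST[B]={a}
pass 2: (no change)
  FIRST[S]={a,c}  FIRST[A]={a}  FIRST[B]={a}

Compute FOLLOW by fixpoint:
initialize: $ ∈ FOLLOW(S)
pass 1:
  A→A b a: FOLLOW(A) ⊇ FIRST(b) = {b}; new: +{b}
  A→B: FOLLOW(B) ⊇ FOLLOW(A) ⊇ {b}; new: +{b}
  S→A: FOLLOW(A) ⊇ FOLLOW(S) ⊇ {$}; new: +{$}
  S→S S: FOLLOW(S) ⊇ FIRST(S) = {a,c}; new: +{a,c}
  FOLLOW(S)={$,a,c}  FOLLOW(A)={$,b}  FOLLOW(B)={b}
pass 2:
  A→B: FOLLOW(B) ⊇ FOLLOW(A) ⊇ {$,b}; new: +{$}
  S→A: FOLLOW(A) ⊇ FOLLOW(S) ⊇ {$,a,c}; new: +{a,c}
  FOLLOW(S)={$,a,c}  FOLLOW(A)={$,a,b,c}  FOLLOW(B)={$,b}
pass 3:
  A→B: FOLLOW(B) ⊇ FOLLOW(A) ⊇ {$,a,b,c}; new: +{a,c}
  FOLLOW(S)={$,a,c}  FOLLOW(A)={$,a,b,c}  FOLLOW(B)={$,a,b,c}
pass 4: — fixpoint
  FOLLOW(S)={$,a,c}  FOLLOW(A)={$,a,b,c}  FOLLOW(B)={$,a,b,c}

FOLLOW(A) = ["$", "a", "b", "c"]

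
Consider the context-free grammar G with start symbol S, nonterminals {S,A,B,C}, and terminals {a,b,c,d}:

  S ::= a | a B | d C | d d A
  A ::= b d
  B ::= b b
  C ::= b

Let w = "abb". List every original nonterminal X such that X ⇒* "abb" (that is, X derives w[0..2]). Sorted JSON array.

Convert to CNF:
  S -> T1 C | T1 X3 | T2 B | a
  A -> T0 T1
  B -> T0 T0
  C -> b
  T0 -> b
  T1 -> d
  T2 -> a
  X3 -> T1 A

CYK table (by increasing span) (cells [i..j] with 0 ≤ i ≤ j ≤ 2 only):
  [0..0]={S,T2}  "a"  orig:{S}
  [1..1]={C,T0}  "b"  orig:{C}
  [2..2]={C,T0}  "b"  orig:{C}
  [0..1]=∅  "ab"
  [1..2]={B}  "bb"
  [0..2]={S}  "abb"

Original NTs in T[0,2] deriving "abb": ["S"]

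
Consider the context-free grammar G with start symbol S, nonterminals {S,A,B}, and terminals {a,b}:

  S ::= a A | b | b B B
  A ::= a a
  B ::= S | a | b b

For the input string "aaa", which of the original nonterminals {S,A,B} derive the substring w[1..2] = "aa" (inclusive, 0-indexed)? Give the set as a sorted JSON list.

CNF form of G:
  S -> T0 A | T1 X3 | b
  A -> T0 T0
  B -> T0 A | T1 T1 | T1 X2 | a | b
  T0 -> a
  T1 -> b
  X2 -> B B
  X3 -> B B

Fill CYK table bottom-up (cells [i..j] with 1 ≤ i ≤ j ≤ 2 only):
  [1..1]={B,T0}  "a"  orig:{B}
  [2..2]={B,T0}  "a"  orig:{B}
  [1..2]={A,X2,X3}  "aa"  orig:{A}

Original NTs in T[1,2] deriving "aa": ["A"]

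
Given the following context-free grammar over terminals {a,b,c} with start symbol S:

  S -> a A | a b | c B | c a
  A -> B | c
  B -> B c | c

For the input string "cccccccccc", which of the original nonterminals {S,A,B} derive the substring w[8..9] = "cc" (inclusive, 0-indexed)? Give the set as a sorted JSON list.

Convert to CNF:
  S -> T0 B | T0 T1 | T1 A | T1 T2
  A -> B T0 | c
  B -> B T0 | c
  T0 -> c
  T1 -> a
  T2 -> b

CYK table (by increasing span) (cells [i..j] with 8 ≤ i ≤ j ≤ 9 only):
  [8..8]={A,B,T0}  "c"  orig:{A,B}
  [9..9]={A,B,T0}  "c"  orig:{A,B}
  [8..9]={A,B,S}  "cc"

Original NTs in T[8,9] deriving "cc": ["A", "B", "S"]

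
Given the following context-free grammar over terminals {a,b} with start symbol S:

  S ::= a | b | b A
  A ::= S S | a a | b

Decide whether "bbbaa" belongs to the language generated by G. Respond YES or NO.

CNF form of G:
  S -> T1 A | a | b
  A -> S S | T0 T0 | b
  T0 -> a
  T1 -> b

CYK table (by increasing span):
  [0..0]={A,S,T1}  "b"  orig:{A,S}
  [1..1]={A,S,T1}  "b"  orig:{A,S}
  [2..2]={A,S,T1}  "b"  orig:{A,S}
  [3..3]={S,T0}  "a"  orig:{S}
  [4..4]={S,T0}  "a"  orig:{S}
  [0..1]={A,S}  "bb"
  [1..2]={A,S}  "bb"
  [2..3]={A}  "ba"
  [3..4]={A}  "aa"
  [0..2]={A,S}  "bbb"
  [1..3]={A,S}  "bba"
  [2..4]={S}  "baa"
  [0..3]={A,S}  "bbba"
  [1..4]={A}  "bbaa"
  [0..4]={A,S}  "bbbaa"

S ∈ T[0,4] ⇒ YES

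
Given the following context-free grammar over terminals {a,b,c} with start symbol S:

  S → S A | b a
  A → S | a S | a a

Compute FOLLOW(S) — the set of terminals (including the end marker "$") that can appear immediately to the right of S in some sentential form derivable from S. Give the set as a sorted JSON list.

Compute FIRST by fixpoint:
round 1:
  A via A→a S: +{a}
  S via S→b a: +{b}
  FIRST(S)={b}  FIRST(A)={a}
round 2:
  A via A→S: +{b}
  FIRST(S)={b}  FIRST(A)={a,b}
round 3: — fixpoint
  FIRST(S)={b}  FIRST(A)={a,b}

Compute FOLLOW by fixpoint:
initialize: $ ∈ FOLLOW(S)
round 1:
  S→S A: FOLLOW(S) ⊇ FIRST(A) = {a,b}; new: +{a,b}
  S→S A: FOLLOW(A) ⊇ FOLLOW(S) ⊇ {$,a,b}; new: +{$,a,b}
  FOLLOW[S]={$,a,b}  FOLLOW[A]={$,a,b}
round 2: (stable)
  FOLLOW[S]={$,a,b}  FOLLOW[A]={$,a,b}

FOLLOW(S) = ["$", "a", "b"]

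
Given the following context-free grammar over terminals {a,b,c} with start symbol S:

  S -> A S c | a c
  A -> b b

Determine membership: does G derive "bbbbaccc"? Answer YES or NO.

Convert to CNF:
  S -> A X3 | T2 T1
  A -> T0 T0
  T0 -> b
  T1 -> c
  T2 -> a
  X3 -> S T1

Fill CYK table bottom-up:
  T[0,0] 'b' = {T0}  orig:{}
  T[1,1] 'b' = {T0}  orig:{}
  T[2,2] 'b' = {T0}  orig:{}
  T[3,3] 'b' = {T0}  orig:{}
  T[4,4] 'a' = {T2}  orig:{}
  T[5,5] 'c' = {T1}  orig:{}
  T[6,6] 'c' = {T1}  orig:{}
  T[7,7] 'c' = {T1}  orig:{}
  T[0,1] 'bb' = {A}
  T[1,2] 'bb' = {A}
  T[2,3] 'bb' = {A}
  T[3,4] 'ba' = ∅
  T[4,5] 'ac' = {S}
  T[5,6] 'cc' = ∅
  T[6,7] 'cc' = ∅
  T[0,2] 'bbb' = ∅
  T[1,3] 'bbb' = ∅
  T[2,4] 'bba' = ∅
  T[3,5] 'bac' = ∅
  T[4,6] 'acc' = {X3}  orig:{}
  T[5,7] 'ccc' = ∅
  T[0,3] 'bbbb' = ∅
  T[1,4] 'bbba' = ∅
  T[2,5] 'bbac' = ∅
  T[3,6] 'bacc' = ∅
  T[4,7] 'accc' = ∅
  T[0,4] 'bbbba' = ∅
  T[1,5] 'bbbac' = ∅
  T[2,6] 'bbacc' = {S}
  T[3,7] 'baccc' = ∅
  T[0,5] 'bbbbac' = ∅
  T[1,6] 'bbbacc' = ∅
  T[2,7] 'bbaccc' = {X3}  orig:{}
  T[0,6] 'bbbbacc' = ∅
  T[1,7] 'bbbaccc' = ∅
  T[0,7] 'bbbbaccc' = {S}

S ∈ T[0,7] ⇒ YES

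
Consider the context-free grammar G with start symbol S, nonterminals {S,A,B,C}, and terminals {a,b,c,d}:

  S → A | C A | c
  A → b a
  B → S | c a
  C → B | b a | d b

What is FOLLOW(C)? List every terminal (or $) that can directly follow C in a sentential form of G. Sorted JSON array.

Compute FIRST by fixpoint:
pass 1:
  A via A→b a: +{b}
  B via B→c a: +{c}
  C via C→B: +{c}
  C via C→b a: +{b}
  C via C→d b: +{d}
  S via S→A: +{b}
  S via S→C A: +{c,d}
  FIRST[S]={b,c,d}  FIRST[A]={b}  FIRST[B]={c}  FIRST[C]={b,c,d}
pass 2:
  B via B→S: +{b,d}
  FIRST[S]={b,c,d}  FIRST[A]={b}  FIRST[B]={b,c,d}  FIRST[C]={b,c,d}
pass 3: done
  FIRST[S]={b,c,d}  FIRST[A]={b}  FIRST[B]={b,c,d}  FIRST[C]={b,c,d}

FOLLOW sets:
seed FOLLOW(S) with $
round 1:
  S→A: FOLLOW(A) ⊇ FOLLOW(S) ⊇ {$}; new: +{$}
  S→C A: FOLLOW(C) ⊇ FIRST(A) = {b}; new: +{b}
  FOLLOW[S]={$}  FOLLOW[A]={$}  FOLLOW[B]={}  FOLLOW[C]={b}
round 2:
  C→B: FOLLOW(B) ⊇ FOLLOW(C) ⊇ {b}; new: +{b}
  FOLLOW[S]={$}  FOLLOW[A]={$}  FOLLOW[B]={b}  FOLLOW[C]={b}
round 3:
  B→S: FOLLOW(S) ⊇ FOLLOW(B) ⊇ {b}; new: +{b}
  S→A: FOLLOW(A) ⊇ FOLLOW(S) ⊇ {$,b}; new: +{b}
  FOLLOW[S]={$,b}  FOLLOW[A]={$,b}  FOLLOW[B]={b}  FOLLOW[C]={b}
round 4: (no change)
  FOLLOW[S]={$,b}  FOLLOW[A]={$,b}  FOLLOW[B]={b}  FOLLOW[C]={b}

FOLLOW(C) = ["b"]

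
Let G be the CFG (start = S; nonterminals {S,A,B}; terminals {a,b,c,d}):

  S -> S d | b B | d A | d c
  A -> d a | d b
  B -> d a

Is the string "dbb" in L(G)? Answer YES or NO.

Convert to CNF:
  S -> S T0 | T0 A | T0 T3 | T2 B
  A -> T0 T1 | T0 T2
  B -> T0 T1
  T0 -> d
  T1 -> a
  T2 -> b
  T3 -> c

CYK table (by increasing span):
  [0..0]={T0}  "d"  orig:{}
  [1..1]={T2}  "b"  orig:{}
  [2..2]={T2}  "b"  orig:{}
  [0..1]={A}  "db"
  [1..2]=∅  "bb"
  [0..2]=∅  "dbb"

S ∉ T[0,2] ⇒ NO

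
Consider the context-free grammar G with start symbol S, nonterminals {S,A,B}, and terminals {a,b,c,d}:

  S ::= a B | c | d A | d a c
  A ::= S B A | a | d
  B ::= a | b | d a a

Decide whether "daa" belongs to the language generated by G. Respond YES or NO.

Convert to CNF:
  S -> T0 A | T0 X5 | T1 B | c
  A -> S X3 | a | d
  B -> T0 X4 | a | b
  T0 -> d
  T1 -> a
  T2 -> c
  X3 -> B A
  X4 -> T1 T1
  X5 -> T1 T2

CYK table (by increasing span):
  [0..0]={A,T0}  "d"  orig:{A}
  [1..1]={A,B,T1}  "a"  orig:{A,B}
  [2..2]={A,B,T1}  "a"  orig:{A,B}
  [0..1]={S}  "da"
  [1..2]={S,X3,X4}  "aa"  orig:{S}
  [0..2]={B}  "daa"

S ∉ T[0,2] ⇒ NO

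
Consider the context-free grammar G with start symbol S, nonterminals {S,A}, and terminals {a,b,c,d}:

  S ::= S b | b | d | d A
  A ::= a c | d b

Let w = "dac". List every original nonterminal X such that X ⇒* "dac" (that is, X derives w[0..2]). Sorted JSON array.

Convert to CNF:
  S -> S T3 | T2 A | b | d
  A -> T0 T1 | T2 T3
  T0 -> a
  T1 -> c
  T2 -> d
  T3 -> b

CYK fill (cells [i..j] with 0 ≤ i ≤ j ≤ 2 only):
  cell(0,0) d: {S,T2}  orig:{S}
  cell(1,1) a: {T0}  orig:{}
  cell(2,2) c: {T1}  orig:{}
  cell(0,1) da: ∅
  cell(1,2) ac: {A}
  cell(0,2) dac: {S}

Original NTs in T[0,2] deriving "dac": ["S"]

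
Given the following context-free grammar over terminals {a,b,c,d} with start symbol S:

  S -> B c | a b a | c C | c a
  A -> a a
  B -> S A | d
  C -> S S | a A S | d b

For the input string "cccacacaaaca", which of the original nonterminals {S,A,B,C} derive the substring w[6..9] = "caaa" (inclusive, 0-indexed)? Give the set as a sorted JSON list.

CNF form of G:
  S -> B T3 | T0 X5 | T3 C | T3 T0
  A -> T0 T0
  B -> S A | d
  C -> S S | T0 X4 | T1 T2
  T0 -> a
  T1 -> d
  T2 -> b
  T3 -> c
  X4 -> A S
  X5 -> T2 T0

CYK table (by increasing span), restricted to cells inside w[6..9]:
  cell(6,6) c: {T3}  orig:{}
  cell(7,7) a: {T0}  orig:{}
  cell(8,8) a: {T0}  orig:{}
  cell(9,9) a: {T0}  orig:{}
  cell(6,7) ca: {S}
  cell(7,8) aa: {A}
  cell(8,9) aa: {A}
  cell(6,8) caa: ∅
  cell(7,9) aaa: ∅
  cell(6,9) caaa: {B}

Original NTs in T[6,9] deriving "caaa": ["B"]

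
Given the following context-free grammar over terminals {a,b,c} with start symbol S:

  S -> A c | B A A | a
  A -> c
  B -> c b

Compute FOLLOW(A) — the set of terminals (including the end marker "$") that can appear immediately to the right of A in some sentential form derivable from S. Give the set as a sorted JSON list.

Compute FIRST by fixpoint:
[1]
  A via A→c: +{c}
  B via B→c b: +{c}
  S via S→A c: +{c}
  S via S→a: +{a}
  FIRST[S]={a,c}  FIRST[A]={c}  FIRST[B]={c}
[2] (stable)
  FIRST[S]={a,c}  FIRST[A]={c}  FIRST[B]={c}

Compute FOLLOW by fixpoint:
seed FOLLOW(S) with $
[1]
  S→A c: FOLLOW(A) ⊇ FIRST(c) = {c}; new: +{c}
  S→B A A: FOLLOW(B) ⊇ FIRST(A) = {c}; new: +{c}
  S→B A A: FOLLOW(A) ⊇ FOLLOW(S) ⊇ {$}; new: +{$}
  FOLLOW[S]={$}  FOLLOW[A]={$,c}  FOLLOW[B]={c}
[2] — fixpoint
  FOLLOW[S]={$}  FOLLOW[A]={$,c}  FOLLOW[B]={c}

FOLLOW(A) = ["$", "c"]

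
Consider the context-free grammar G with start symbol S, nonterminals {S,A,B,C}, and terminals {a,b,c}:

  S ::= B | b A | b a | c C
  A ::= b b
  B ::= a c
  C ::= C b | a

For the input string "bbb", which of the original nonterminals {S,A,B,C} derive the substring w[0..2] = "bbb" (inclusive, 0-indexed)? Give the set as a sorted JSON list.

Convert to CNF:
  S -> T0 A | T0 T1 | T1 T2 | T2 C
  A -> T0 T0
  B -> T1 T2
  C -> C T0 | a
  T0 -> b
  T1 -> a
  T2 -> c

CYK table (by increasing span) — only the sub-triangle for w[0..2]:
  cell(0,0) b: {T0}  orig:{}
  cell(1,1) b: {T0}  orig:{}
  cell(2,2) b: {T0}  orig:{}
  cell(0,1) bb: {A}
  cell(1,2) bb: {A}
  cell(0,2) bbb: {S}

Original NTs in T[0,2] deriving "bbb": ["S"]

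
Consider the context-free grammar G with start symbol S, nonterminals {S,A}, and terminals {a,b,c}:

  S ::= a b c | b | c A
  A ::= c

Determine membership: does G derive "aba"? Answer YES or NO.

Convert to CNF:
  S -> T0 X3 | T2 A | b
  A -> c
  T0 -> a
  T1 -> b
  T2 -> c
  X3 -> T1 T2

CYK table (by increasing span):
  [0..0]={T0}  "a"  orig:{}
  [1..1]={S,T1}  "b"  orig:{S}
  [2..2]={T0}  "a"  orig:{}
  [0..1]=∅  "ab"
  [1..2]=∅  "ba"
  [0..2]=∅  "aba"

S ∉ T[0,2] ⇒ NO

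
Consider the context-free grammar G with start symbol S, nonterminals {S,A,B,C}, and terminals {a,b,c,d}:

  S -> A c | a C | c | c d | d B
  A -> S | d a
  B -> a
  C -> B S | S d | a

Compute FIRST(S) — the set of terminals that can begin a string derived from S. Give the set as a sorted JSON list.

FIRST iteration:
iter 1:
  A via A→d a: +{d}
  B via B→a: +{a}
  C via C→B S: +{a}
  S via S→A c: +{d}
  S via S→a C: +{a}
  S via S→c: +{c}
  FIRST[S]={a,c,d}  FIRST[A]={d}  FIRST[B]={a}  FIRST[C]={a}
iter 2:
  A via A→S: +{a,c}
  C via C→S d: +{c,d}
  FIRST[S]={a,c,d}  FIRST[A]={a,c,d}  FIRST[B]={a}  FIRST[C]={a,c,d}
iter 3: done
  FIRST[S]={a,c,d}  FIRST[A]={a,c,d}  FIRST[B]={a}  FIRST[C]={a,c,d}

FIRST(S) = ["a", "c", "d"]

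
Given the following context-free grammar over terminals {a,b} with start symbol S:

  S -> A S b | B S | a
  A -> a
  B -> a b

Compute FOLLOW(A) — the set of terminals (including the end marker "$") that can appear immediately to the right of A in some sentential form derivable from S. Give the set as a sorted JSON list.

FIRST sets, iterate to fixpoint:
iter 1:
  A via A→a: +{a}
  B via B→a b: +{a}
  S via S→A S b: +{a}
  FIRST(S)={a}  FIRST(A)={a}  FIRST(B)={a}
iter 2: — fixpoint
  FIRST(S)={a}  FIRST(A)={a}  FIRST(B)={a}

Compute FOLLOW by fixpoint:
seed FOLLOW(S) with $
[1]
  S→A S b: FOLLOW(A) ⊇ FIRST(S) = {a}; new: +{a}
  S→A S b: FOLLOW(S) ⊇ FIRST(b) = {b}; new: +{b}
  S→B S: FOLLOW(B) ⊇ FIRST(S) = {a}; new: +{a}
  FOLLOW[S]={$,b}  FOLLOW[A]={a}  FOLLOW[B]={a}
[2] (stable)
  FOLLOW[S]={$,b}  FOLLOW[A]={a}  FOLLOW[B]={a}

FOLLOW(A) = ["a"]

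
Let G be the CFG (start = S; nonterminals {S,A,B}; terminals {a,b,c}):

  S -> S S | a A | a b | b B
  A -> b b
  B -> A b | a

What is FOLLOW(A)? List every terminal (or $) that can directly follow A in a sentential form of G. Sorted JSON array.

FIRST iteration:
iter 1:
  A via A→b b: +{b}
  B via B→A b: +{b}
  B via B→a: +{a}
  S via S→a A: +{a}
  S via S→b B: +{b}
  FIRST(S)={a,b}  FIRST(A)={b}  FIRST(B)={a,b}
iter 2: (stable)
  FIRST(S)={a,b}  FIRST(A)={b}  FIRST(B)={a,b}

Compute FOLLOW by fixpoint:
FOLLOW(S) := {$}
round 1:
  B→A b: FOLLOW(A) ⊇ FIRST(b) = {b}; new: +{b}
  S→S S: FOLLOW(S) ⊇ FIRST(S) = {a,b}; new: +{a,b}
  S→a A: FOLLOW(A) ⊇ FOLLOW(S) ⊇ {$,a,b}; new: +{$,a}
  S→b B: FOLLOW(B) ⊇ FOLLOW(S) ⊇ {$,a,b}; new: +{$,a,b}
  FOLLOW[S]={$,a,b}  FOLLOW[A]={$,a,b}  FOLLOW[B]={$,a,b}
round 2: — fixpoint
  FOLLOW[S]={$,a,b}  FOLLOW[A]={$,a,b}  FOLLOW[B]={$,a,b}

FOLLOW(A) = ["$", "a", "b"]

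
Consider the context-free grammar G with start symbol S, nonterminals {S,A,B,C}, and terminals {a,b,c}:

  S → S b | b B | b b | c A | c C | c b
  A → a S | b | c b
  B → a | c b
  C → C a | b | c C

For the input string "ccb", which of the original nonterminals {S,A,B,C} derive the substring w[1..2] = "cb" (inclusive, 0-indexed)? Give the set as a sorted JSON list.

Convert to CNF:
  S -> S T2 | T1 A | T1 C | T1 T2 | T2 B | T2 T2
  A -> T0 S | T1 T2 | b
  B -> T1 T2 | a
  C -> C T0 | T1 C | b
  T0 -> a
  T1 -> c
  T2 -> b

Fill CYK table bottom-up — only the sub-triangle for w[1..2]:
  T[1,1] 'c' = {T1}  orig:{}
  T[2,2] 'b' = {A,C,T2}  orig:{A,C}
  T[1,2] 'cb' = {A,B,C,S}

Original NTs in T[1,2] deriving "cb": ["A", "B", "C", "S"]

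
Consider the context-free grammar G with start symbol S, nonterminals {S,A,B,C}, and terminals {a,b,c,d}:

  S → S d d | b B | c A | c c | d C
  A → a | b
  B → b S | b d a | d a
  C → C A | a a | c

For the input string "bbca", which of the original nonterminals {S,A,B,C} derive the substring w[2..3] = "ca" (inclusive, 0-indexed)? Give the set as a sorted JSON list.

CNF form of G:
  S -> S X5 | T0 B | T1 C | T3 A | T3 T3
  A -> a | b
  B -> T0 S | T0 X4 | T1 T2
  C -> C A | T2 T2 | c
  T0 -> b
  T1 -> d
  T2 -> a
  T3 -> c
  X4 -> T1 T2
  X5 -> T1 T1

CYK fill — only the sub-triangle for w[2..3]:
  [2..2]={C,T3}  "c"  orig:{C}
  [3..3]={A,T2}  "a"  orig:{A}
  [2..3]={C,S}  "ca"

Original NTs in T[2,3] deriving "ca": ["C", "S"]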